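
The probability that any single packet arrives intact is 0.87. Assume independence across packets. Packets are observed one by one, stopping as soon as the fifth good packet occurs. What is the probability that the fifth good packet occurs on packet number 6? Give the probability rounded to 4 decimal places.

Y = trial on which the fifth success occurs; negative binomial, r=5, p=0.87.
P(Y=6) = C(5,4) · p^5 · (1−p)^1
= 5 · 0.49842 · 0.13 = 0.323974

0.3240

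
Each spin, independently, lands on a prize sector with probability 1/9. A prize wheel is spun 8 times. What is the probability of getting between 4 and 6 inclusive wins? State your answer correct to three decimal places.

0.007

X ~ Binomial(8, 0.111111); P(4 ≤ X ≤ 6) = Σ C(8,k) p^k (1−p)^(8−k) over k:
  k=4: C(8,4)·0.111111^4·0.888889^4 = 0.00666
  k=5: C(8,5)·0.111111^5·0.888889^3 = 0.00067
  k=6: C(8,6)·0.111111^6·0.888889^2 = 0.00004
Total = 0.00737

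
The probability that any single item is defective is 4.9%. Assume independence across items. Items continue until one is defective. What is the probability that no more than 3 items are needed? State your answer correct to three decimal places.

0.140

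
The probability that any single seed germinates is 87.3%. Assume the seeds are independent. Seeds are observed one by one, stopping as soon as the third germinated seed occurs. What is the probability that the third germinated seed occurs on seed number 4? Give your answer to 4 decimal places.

0.2535

Y = trial on which the third success occurs; negative binomial, r=3, p=0.873.
P(Y=4) = C(3,2) · p^3 · (1−p)^1
= 3 · 0.66534 · 0.127 = 0.253494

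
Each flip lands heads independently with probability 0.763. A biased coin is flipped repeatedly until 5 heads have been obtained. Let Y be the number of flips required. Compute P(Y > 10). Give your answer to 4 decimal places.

0.0151

Needing more than 10 flips ⇔ fewer than 5 successes in the first 10. With X ~ Binomial(10, 0.763), P(Y > 10) = P(X ≤ 4).
  k=0: C(10,0)·0.763^0·0.237^10 = 0.000001
  k=1: C(10,1)·0.763^1·0.237^9 = 0.000018
  k=2: C(10,2)·0.763^2·0.237^8 = 0.000261
  k=3: C(10,3)·0.763^3·0.237^7 = 0.002239
  k=4: C(10,4)·0.763^4·0.237^6 = 0.012613
P(X ≤ 4) = 0.015131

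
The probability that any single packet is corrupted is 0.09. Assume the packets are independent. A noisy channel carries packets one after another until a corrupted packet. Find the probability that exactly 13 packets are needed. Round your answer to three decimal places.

0.029

Geometric (trials to first success), p = 0.09.
P(Y = 13) = (1−p)^12 · p = 0.32248 · 0.09 = 0.02902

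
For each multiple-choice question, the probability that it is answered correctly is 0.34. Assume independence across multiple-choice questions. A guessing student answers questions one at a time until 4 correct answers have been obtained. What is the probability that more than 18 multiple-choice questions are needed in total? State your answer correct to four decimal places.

Needing more than 18 multiple-choice questions ⇔ fewer than 4 successes in the first 18. With X ~ Binomial(18, 0.34), P(Y > 18) = P(X ≤ 3).
  k=0: C(18,0)·0.34^0·0.66^18 = 0.000565
  k=1: C(18,1)·0.34^1·0.66^17 = 0.005236
  k=2: C(18,2)·0.34^2·0.66^16 = 0.022927
  k=3: C(18,3)·0.34^3·0.66^15 = 0.062992
P(X ≤ 3) = 0.091720

0.0917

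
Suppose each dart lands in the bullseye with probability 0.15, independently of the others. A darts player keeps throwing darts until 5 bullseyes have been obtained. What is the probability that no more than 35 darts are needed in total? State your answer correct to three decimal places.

Finishing within 35 darts ⇔ at least 5 successes in the first 35. With X ~ Binomial(35, 0.15), P(Y ≤ 35) = 1 − P(X ≤ 4).
  k=0: C(35,0)·0.15^0·0.85^35 = 0.00339
  k=1: C(35,1)·0.15^1·0.85^34 = 0.02091
  k=2: C(35,2)·0.15^2·0.85^33 = 0.06274
  k=3: C(35,3)·0.15^3·0.85^32 = 0.12178
  k=4: C(35,4)·0.15^4·0.85^31 = 0.17193
1 − 0.38075 = 0.61925

0.619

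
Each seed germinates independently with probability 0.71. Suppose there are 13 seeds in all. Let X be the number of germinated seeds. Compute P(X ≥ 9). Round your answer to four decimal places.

X ~ Binomial(13, 0.71); P(X ≥ 9) = Σ C(13,k) p^k (1−p)^(13−k) over k:
  k=9: C(13,9)·0.71^9·0.29^4 = 0.231859
  k=10: C(13,10)·0.71^10·0.29^3 = 0.227062
  k=11: C(13,11)·0.71^11·0.29^2 = 0.151612
  k=12: C(13,12)·0.71^12·0.29^1 = 0.061865
  k=13: C(13,13)·0.71^13·0.29^0 = 0.011651
Total = 0.684047

0.6840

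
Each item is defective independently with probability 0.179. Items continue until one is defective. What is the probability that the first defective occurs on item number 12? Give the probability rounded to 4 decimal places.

Geometric (trials to first success), p = 0.179.
P(Y = 12) = (1−p)^11 · p = 0.11423 · 0.179 = 0.020447

0.0204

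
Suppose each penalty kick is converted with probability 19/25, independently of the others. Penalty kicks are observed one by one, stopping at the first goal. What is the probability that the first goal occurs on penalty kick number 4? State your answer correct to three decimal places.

Geometric (trials to first success), p = 0.76.
P(Y = 4) = (1−p)^3 · p = 0.013824 · 0.76 = 0.01051

0.011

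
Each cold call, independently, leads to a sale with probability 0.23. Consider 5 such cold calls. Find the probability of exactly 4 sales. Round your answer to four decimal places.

0.0108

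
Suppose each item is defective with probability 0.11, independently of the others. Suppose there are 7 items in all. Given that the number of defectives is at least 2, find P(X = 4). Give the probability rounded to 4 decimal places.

0.0206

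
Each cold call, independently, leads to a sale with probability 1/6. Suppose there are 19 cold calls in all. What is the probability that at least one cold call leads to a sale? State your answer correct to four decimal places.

P(at least one) = 1 − P(none) = 1 − (1 − 0.166667)^19
= 1 − 0.031301 = 0.968699

0.9687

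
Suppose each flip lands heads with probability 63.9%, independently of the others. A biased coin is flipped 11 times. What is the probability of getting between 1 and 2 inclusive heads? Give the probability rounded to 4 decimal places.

0.0026

X ~ Binomial(11, 0.639); P(1 ≤ X ≤ 2) = Σ C(11,k) p^k (1−p)^(11−k) over k:
  k=1: C(11,1)·0.639^1·0.361^10 = 0.000264
  k=2: C(11,2)·0.639^2·0.361^9 = 0.002338
Total = 0.002603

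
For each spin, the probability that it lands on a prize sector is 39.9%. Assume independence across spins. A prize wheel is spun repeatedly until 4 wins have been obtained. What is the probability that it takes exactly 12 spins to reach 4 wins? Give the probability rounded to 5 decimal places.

0.07118

Y = trial on which the fourth success occurs; negative binomial, r=4, p=0.399.
P(Y=12) = C(11,3) · p^4 · (1−p)^8
= 165 · 0.025345 · 0.017021 = 0.0711822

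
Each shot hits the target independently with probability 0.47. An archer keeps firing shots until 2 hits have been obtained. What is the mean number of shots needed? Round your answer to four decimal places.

Y = total shots until the second success; negative binomial with r=2, p=0.47.
E[Y] = r / p = 2 / 0.47 = 4.255319

4.2553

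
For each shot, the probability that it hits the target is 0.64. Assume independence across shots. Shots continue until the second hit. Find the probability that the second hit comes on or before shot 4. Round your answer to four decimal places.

0.8638

Finishing within 4 shots ⇔ at least 2 successes in the first 4. With X ~ Binomial(4, 0.64), P(Y ≤ 4) = 1 − P(X ≤ 1).
  k=0: C(4,0)·0.64^0·0.36^4 = 0.016796
  k=1: C(4,1)·0.64^1·0.36^3 = 0.119439
1 − 0.136236 = 0.863764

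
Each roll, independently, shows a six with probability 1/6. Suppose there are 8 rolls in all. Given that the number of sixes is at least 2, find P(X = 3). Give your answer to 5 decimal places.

0.26356

X ~ Binomial(8, 0.166667). Want P(X=3 | X≥2) = P(X=3) / P(X≥2).
P(X=3) = C(8,3)·0.166667^3·0.833333^5 = 0.1041905
P(X≥2) = 1 − 0.2325680 − 0.3721089 = 0.3953231
Ratio = 0.1041905 / 0.3953231 = 0.2635578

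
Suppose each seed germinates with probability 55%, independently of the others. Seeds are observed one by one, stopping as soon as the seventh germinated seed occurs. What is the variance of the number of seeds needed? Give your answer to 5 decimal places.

10.41322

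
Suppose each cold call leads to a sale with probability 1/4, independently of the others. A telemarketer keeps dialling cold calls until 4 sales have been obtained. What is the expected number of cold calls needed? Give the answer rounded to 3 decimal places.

16.000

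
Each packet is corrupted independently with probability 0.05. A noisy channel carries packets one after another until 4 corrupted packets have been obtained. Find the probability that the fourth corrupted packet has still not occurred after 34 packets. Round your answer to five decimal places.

0.91187

Needing more than 34 packets ⇔ fewer than 4 successes in the first 34. With X ~ Binomial(34, 0.05), P(Y > 34) = P(X ≤ 3).
  k=0: C(34,0)·0.05^0·0.95^34 = 0.1748246
  k=1: C(34,1)·0.05^1·0.95^33 = 0.3128440
  k=2: C(34,2)·0.05^2·0.95^32 = 0.2716804
  k=3: C(34,3)·0.05^3·0.95^31 = 0.1525223
P(X ≤ 3) = 0.9118713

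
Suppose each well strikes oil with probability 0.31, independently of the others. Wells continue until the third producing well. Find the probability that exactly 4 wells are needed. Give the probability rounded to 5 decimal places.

Y = trial on which the third success occurs; negative binomial, r=3, p=0.31.
P(Y=4) = C(3,2) · p^3 · (1−p)^1
= 3 · 0.029791 · 0.69 = 0.0616674

0.06167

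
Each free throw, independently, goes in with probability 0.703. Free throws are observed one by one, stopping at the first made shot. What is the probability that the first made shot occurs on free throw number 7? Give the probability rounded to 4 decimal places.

0.0005

Geometric (trials to first success), p = 0.703.
P(Y = 7) = (1−p)^6 · p = 0.00068634 · 0.703 = 0.000482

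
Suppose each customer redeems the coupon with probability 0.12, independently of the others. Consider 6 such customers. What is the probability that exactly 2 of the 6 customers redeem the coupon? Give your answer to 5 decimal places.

X ~ Binomial(n=6, p=0.12).
P(X=2) = C(6,2) · p^2 · (1−p)^4
= 15 · 0.0144 · 0.5997 = 0.1295342

0.12953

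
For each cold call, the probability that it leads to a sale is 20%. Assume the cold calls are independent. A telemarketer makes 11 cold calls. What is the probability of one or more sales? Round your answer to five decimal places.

0.91410

P(at least one) = 1 − P(none) = 1 − (1 − 0.20)^11
= 1 − 0.0858993 = 0.9141007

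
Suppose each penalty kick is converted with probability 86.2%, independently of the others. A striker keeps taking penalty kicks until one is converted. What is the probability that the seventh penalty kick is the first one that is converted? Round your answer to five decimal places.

0.00001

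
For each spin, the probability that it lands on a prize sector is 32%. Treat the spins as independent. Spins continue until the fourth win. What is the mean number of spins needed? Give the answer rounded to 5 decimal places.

Y = total spins until the fourth success; negative binomial with r=4, p=0.32.
E[Y] = r / p = 4 / 0.32 = 12.5000000

12.50000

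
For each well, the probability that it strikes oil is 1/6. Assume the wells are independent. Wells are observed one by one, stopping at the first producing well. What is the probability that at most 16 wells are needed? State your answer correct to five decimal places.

0.94591

Y = number of wells to the first success; geometric, p = 0.166667.
P(Y ≤ 16) = 1 − (1−p)^16 = 1 − 0.0540879 = 0.9459121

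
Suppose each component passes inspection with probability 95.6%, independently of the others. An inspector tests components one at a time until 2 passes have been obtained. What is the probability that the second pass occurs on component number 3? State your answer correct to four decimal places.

0.0804

Y = trial on which the second success occurs; negative binomial, r=2, p=0.956.
P(Y=3) = C(2,1) · p^2 · (1−p)^1
= 2 · 0.91394 · 0.044 = 0.080426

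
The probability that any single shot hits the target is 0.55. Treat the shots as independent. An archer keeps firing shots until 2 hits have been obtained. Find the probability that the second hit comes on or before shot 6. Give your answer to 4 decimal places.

Finishing within 6 shots ⇔ at least 2 successes in the first 6. With X ~ Binomial(6, 0.55), P(Y ≤ 6) = 1 − P(X ≤ 1).
  k=0: C(6,0)·0.55^0·0.45^6 = 0.008304
  k=1: C(6,1)·0.55^1·0.45^5 = 0.060894
1 − 0.069198 = 0.930802

0.9308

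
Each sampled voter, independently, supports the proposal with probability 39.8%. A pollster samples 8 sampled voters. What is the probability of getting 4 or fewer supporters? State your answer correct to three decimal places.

0.829

X ~ Binomial(8, 0.398); P(X ≤ 4) = Σ C(8,k) p^k (1−p)^(8−k) over k:
  k=0: C(8,0)·0.398^0·0.602^8 = 0.01725
  k=1: C(8,1)·0.398^1·0.602^7 = 0.09123
  k=2: C(8,2)·0.398^2·0.602^6 = 0.21111
  k=3: C(8,3)·0.398^3·0.602^5 = 0.27914
  k=4: C(8,4)·0.398^4·0.602^4 = 0.23068
Total = 0.82941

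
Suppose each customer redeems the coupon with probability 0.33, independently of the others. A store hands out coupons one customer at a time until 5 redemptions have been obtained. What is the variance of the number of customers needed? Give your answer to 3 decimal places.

Y = total customers until the fifth success; negative binomial with r=5, p=0.33.
Var(Y) = r(1−p)/p² = 5·0.67 / 0.33² = 30.76217

30.762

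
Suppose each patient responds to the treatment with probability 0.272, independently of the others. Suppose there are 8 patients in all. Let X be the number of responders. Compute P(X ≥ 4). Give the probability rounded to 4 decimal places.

X ~ Binomial(8, 0.272); P(X ≥ 4) = Σ C(8,k) p^k (1−p)^(8−k) over k:
  k=4: C(8,4)·0.272^4·0.728^4 = 0.107622
  k=5: C(8,5)·0.272^5·0.728^3 = 0.032168
  k=6: C(8,6)·0.272^6·0.728^2 = 0.006009
  k=7: C(8,7)·0.272^7·0.728^1 = 0.000642
  k=8: C(8,8)·0.272^8·0.728^0 = 0.000030
Total = 0.146471

0.1465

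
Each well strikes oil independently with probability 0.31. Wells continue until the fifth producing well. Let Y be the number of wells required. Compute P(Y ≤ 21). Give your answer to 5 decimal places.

Finishing within 21 wells ⇔ at least 5 successes in the first 21. With X ~ Binomial(21, 0.31), P(Y ≤ 21) = 1 − P(X ≤ 4).
  k=0: C(21,0)·0.31^0·0.69^21 = 0.0004129
  k=1: C(21,1)·0.31^1·0.69^20 = 0.0038955
  k=2: C(21,2)·0.31^2·0.69^19 = 0.0175015
  k=3: C(21,3)·0.31^3·0.69^18 = 0.0497990
  k=4: C(21,4)·0.31^4·0.69^17 = 0.1006805
1 − 0.1722894 = 0.8277106

0.82771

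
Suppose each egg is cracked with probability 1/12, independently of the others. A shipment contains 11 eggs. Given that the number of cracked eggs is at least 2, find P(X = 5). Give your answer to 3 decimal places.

0.005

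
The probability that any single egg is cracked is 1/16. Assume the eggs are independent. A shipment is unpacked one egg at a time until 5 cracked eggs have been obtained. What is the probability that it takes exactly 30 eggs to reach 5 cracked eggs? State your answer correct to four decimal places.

Y = trial on which the fifth success occurs; negative binomial, r=5, p=0.0625.
P(Y=30) = C(29,4) · p^5 · (1−p)^25
= 23751 · 9.5367e-07 · 0.1992 = 0.004512

0.0045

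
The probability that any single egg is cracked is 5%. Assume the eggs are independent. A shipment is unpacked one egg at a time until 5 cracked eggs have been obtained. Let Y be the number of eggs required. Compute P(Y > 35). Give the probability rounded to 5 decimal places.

Needing more than 35 eggs ⇔ fewer than 5 successes in the first 35. With X ~ Binomial(35, 0.05), P(Y > 35) = P(X ≤ 4).
  k=0: C(35,0)·0.05^0·0.95^35 = 0.1660834
  k=1: C(35,1)·0.05^1·0.95^34 = 0.3059431
  k=2: C(35,2)·0.05^2·0.95^33 = 0.2737385
  k=3: C(35,3)·0.05^3·0.95^32 = 0.1584802
  k=4: C(35,4)·0.05^4·0.95^31 = 0.0667285
P(X ≤ 4) = 0.9709737

0.97097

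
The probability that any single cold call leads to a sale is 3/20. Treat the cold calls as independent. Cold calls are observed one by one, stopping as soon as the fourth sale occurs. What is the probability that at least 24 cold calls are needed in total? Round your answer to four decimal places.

0.5396

Needing more than 23 cold calls ⇔ fewer than 4 successes in the first 23. With X ~ Binomial(23, 0.15), P(Y > 23) = P(X ≤ 3).
  k=0: C(23,0)·0.15^0·0.85^23 = 0.023803
  k=1: C(23,1)·0.15^1·0.85^22 = 0.096613
  k=2: C(23,2)·0.15^2·0.85^21 = 0.187543
  k=3: C(23,3)·0.15^3·0.85^20 = 0.231671
P(X ≤ 3) = 0.539630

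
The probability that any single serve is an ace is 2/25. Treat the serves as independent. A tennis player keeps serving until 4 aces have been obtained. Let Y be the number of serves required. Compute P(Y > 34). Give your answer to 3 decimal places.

Needing more than 34 serves ⇔ fewer than 4 successes in the first 34. With X ~ Binomial(34, 0.08), P(Y > 34) = P(X ≤ 3).
  k=0: C(34,0)·0.08^0·0.92^34 = 0.05872
  k=1: C(34,1)·0.08^1·0.92^33 = 0.17361
  k=2: C(34,2)·0.08^2·0.92^32 = 0.24909
  k=3: C(34,3)·0.08^3·0.92^31 = 0.23104
P(X ≤ 3) = 0.71245

0.712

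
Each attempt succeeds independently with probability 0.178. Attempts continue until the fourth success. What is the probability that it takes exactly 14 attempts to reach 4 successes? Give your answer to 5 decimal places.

Y = trial on which the fourth success occurs; negative binomial, r=4, p=0.178.
P(Y=14) = C(13,3) · p^4 · (1−p)^10
= 286 · 0.0010039 · 0.14084 = 0.0404356

0.04044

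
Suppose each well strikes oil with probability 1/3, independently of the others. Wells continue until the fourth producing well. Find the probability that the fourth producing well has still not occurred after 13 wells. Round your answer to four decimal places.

Needing more than 13 wells ⇔ fewer than 4 successes in the first 13. With X ~ Binomial(13, 0.333333), P(Y > 13) = P(X ≤ 3).
  k=0: C(13,0)·0.333333^0·0.666667^13 = 0.005138
  k=1: C(13,1)·0.333333^1·0.666667^12 = 0.033399
  k=2: C(13,2)·0.333333^2·0.666667^11 = 0.100196
  k=3: C(13,3)·0.333333^3·0.666667^10 = 0.183692
P(X ≤ 3) = 0.322424

0.3224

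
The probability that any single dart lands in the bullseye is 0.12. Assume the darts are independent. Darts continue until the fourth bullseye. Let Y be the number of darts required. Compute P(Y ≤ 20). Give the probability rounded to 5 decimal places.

0.21266

Finishing within 20 darts ⇔ at least 4 successes in the first 20. With X ~ Binomial(20, 0.12), P(Y ≤ 20) = 1 − P(X ≤ 3).
  k=0: C(20,0)·0.12^0·0.88^20 = 0.0775628
  k=1: C(20,1)·0.12^1·0.88^19 = 0.2115349
  k=2: C(20,2)·0.12^2·0.88^18 = 0.2740338
  k=3: C(20,3)·0.12^3·0.88^17 = 0.2242095
1 − 0.7873410 = 0.2126590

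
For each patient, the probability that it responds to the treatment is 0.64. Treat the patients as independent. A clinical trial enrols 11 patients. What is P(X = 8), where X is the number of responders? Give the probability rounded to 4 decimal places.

X ~ Binomial(n=11, p=0.64).
P(X=8) = C(11,8) · p^8 · (1−p)^3
= 165 · 0.028147 · 0.046656 = 0.216686

0.2167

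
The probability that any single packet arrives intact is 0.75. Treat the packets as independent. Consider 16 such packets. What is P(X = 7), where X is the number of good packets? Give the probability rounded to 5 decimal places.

0.00583

X ~ Binomial(n=16, p=0.75).
P(X=7) = C(16,7) · p^7 · (1−p)^9
= 11440 · 0.13348 · 3.8147e-06 = 0.0058253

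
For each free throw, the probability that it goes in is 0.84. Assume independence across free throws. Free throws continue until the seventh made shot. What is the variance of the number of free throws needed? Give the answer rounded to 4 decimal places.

Y = total free throws until the seventh success; negative binomial with r=7, p=0.84.
Var(Y) = r(1−p)/p² = 7·0.16 / 0.84² = 1.587302

1.5873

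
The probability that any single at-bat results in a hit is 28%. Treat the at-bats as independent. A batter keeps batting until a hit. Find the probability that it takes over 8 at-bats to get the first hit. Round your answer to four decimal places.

0.0722

Y = number of at-bats to the first success; geometric, p = 0.28.
P(Y > 8) = P(first 8 all fail) = (1−p)^8 = 0.072220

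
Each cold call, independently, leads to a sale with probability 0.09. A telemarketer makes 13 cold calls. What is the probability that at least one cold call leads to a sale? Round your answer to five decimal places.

P(at least one) = 1 − P(none) = 1 − (1 − 0.09)^13
= 1 − 0.2934527 = 0.7065473

0.70655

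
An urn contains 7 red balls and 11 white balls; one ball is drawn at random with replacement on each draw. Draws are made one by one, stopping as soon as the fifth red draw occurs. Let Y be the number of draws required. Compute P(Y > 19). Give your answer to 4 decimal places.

0.0836

Needing more than 19 draws ⇔ fewer than 5 successes in the first 19. With X ~ Binomial(19, 0.388889), P(Y > 19) = P(X ≤ 4).
  k=0: C(19,0)·0.388889^0·0.611111^19 = 0.000086
  k=1: C(19,1)·0.388889^1·0.611111^18 = 0.001044
  k=2: C(19,2)·0.388889^2·0.611111^17 = 0.005980
  k=3: C(19,3)·0.388889^3·0.611111^16 = 0.021564
  k=4: C(19,4)·0.388889^4·0.611111^15 = 0.054889
P(X ≤ 4) = 0.083563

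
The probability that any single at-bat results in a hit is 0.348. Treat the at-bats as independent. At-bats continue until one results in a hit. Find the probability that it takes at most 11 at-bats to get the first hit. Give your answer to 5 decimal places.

Y = number of at-bats to the first success; geometric, p = 0.348.
P(Y ≤ 11) = 1 − (1−p)^11 = 1 − 0.0090516 = 0.9909484

0.99095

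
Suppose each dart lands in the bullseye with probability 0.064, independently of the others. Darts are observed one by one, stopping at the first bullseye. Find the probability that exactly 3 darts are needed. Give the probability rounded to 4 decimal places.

Geometric (trials to first success), p = 0.064.
P(Y = 3) = (1−p)^2 · p = 0.8761 · 0.064 = 0.056070

0.0561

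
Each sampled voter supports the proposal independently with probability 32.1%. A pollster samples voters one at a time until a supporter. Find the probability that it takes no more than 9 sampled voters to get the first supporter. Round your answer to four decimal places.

0.9693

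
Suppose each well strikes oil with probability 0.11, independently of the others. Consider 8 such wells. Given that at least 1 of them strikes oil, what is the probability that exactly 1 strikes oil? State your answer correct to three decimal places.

0.642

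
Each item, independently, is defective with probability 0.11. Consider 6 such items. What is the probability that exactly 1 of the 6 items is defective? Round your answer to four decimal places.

0.3685

X ~ Binomial(n=6, p=0.11).
P(X=1) = C(6,1) · p^1 · (1−p)^5
= 6 · 0.11 · 0.55841 = 0.368548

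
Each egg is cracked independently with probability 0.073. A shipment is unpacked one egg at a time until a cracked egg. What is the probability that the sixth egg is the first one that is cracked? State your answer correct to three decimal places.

0.050

Geometric (trials to first success), p = 0.073.
P(Y = 6) = (1−p)^5 · p = 0.68454 · 0.073 = 0.04997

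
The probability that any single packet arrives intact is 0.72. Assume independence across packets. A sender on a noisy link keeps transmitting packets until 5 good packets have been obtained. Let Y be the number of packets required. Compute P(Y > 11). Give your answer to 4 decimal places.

0.0146

Needing more than 11 packets ⇔ fewer than 5 successes in the first 11. With X ~ Binomial(11, 0.72), P(Y > 11) = P(X ≤ 4).
  k=0: C(11,0)·0.72^0·0.28^11 = 0.000001
  k=1: C(11,1)·0.72^1·0.28^10 = 0.000023
  k=2: C(11,2)·0.72^2·0.28^9 = 0.000302
  k=3: C(11,3)·0.72^3·0.28^8 = 0.002327
  k=4: C(11,4)·0.72^4·0.28^7 = 0.011966
P(X ≤ 4) = 0.014619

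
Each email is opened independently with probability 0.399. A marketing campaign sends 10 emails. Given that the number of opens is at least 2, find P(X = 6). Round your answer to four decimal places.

0.1160

X ~ Binomial(10, 0.399). Want P(X=6 | X≥2) = P(X=6) / P(X≥2).
P(X=6) = C(10,6)·0.399^6·0.601^4 = 0.110549
P(X≥2) = 1 − 0.006148 − 0.040817 = 0.953035
Ratio = 0.110549 / 0.953035 = 0.115997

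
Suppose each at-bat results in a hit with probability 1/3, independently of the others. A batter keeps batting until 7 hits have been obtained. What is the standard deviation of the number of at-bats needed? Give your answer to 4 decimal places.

Y = total at-bats until the seventh success; negative binomial with r=7, p=0.333333.
SD(Y) = √[r(1−p)/p²] = √(42.000000) = 6.480741

6.4807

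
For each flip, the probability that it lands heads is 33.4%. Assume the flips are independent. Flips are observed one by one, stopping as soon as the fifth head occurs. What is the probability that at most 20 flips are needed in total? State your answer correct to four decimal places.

0.8499

Finishing within 20 flips ⇔ at least 5 successes in the first 20. With X ~ Binomial(20, 0.334), P(Y ≤ 20) = 1 − P(X ≤ 4).
  k=0: C(20,0)·0.334^0·0.666^20 = 0.000295
  k=1: C(20,1)·0.334^1·0.666^19 = 0.002957
  k=2: C(20,2)·0.334^2·0.666^18 = 0.014086
  k=3: C(20,3)·0.334^3·0.666^17 = 0.042384
  k=4: C(20,4)·0.334^4·0.666^16 = 0.090337
1 − 0.150059 = 0.849941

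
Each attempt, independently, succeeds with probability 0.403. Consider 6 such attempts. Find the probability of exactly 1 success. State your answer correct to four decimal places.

X ~ Binomial(n=6, p=0.403).
P(X=1) = C(6,1) · p^1 · (1−p)^5
= 6 · 0.403 · 0.075835 = 0.183370

0.1834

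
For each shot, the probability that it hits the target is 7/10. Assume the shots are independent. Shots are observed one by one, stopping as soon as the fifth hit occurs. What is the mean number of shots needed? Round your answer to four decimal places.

7.1429

Y = total shots until the fifth success; negative binomial with r=5, p=0.70.
E[Y] = r / p = 5 / 0.70 = 7.142857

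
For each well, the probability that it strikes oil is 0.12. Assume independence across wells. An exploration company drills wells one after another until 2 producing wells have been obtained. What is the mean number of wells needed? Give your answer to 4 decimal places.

16.6667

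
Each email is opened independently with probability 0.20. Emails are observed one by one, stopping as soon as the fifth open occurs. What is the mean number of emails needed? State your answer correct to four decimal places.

25.0000

Y = total emails until the fifth success; negative binomial with r=5, p=0.20.
E[Y] = r / p = 5 / 0.20 = 25.000000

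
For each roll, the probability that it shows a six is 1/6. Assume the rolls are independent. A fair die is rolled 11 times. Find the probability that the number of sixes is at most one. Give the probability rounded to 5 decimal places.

0.43068

X ~ Binomial(11, 0.166667); P(X ≤ 1) = Σ C(11,k) p^k (1−p)^(11−k) over k:
  k=0: C(11,0)·0.166667^0·0.833333^11 = 0.1345880
  k=1: C(11,1)·0.166667^1·0.833333^10 = 0.2960936
Total = 0.4306816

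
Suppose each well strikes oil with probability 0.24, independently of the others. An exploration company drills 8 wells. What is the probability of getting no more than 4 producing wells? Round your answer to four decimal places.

0.9770

X ~ Binomial(8, 0.24); P(X ≤ 4) = Σ C(8,k) p^k (1−p)^(8−k) over k:
  k=0: C(8,0)·0.24^0·0.76^8 = 0.111303
  k=1: C(8,1)·0.24^1·0.76^7 = 0.281188
  k=2: C(8,2)·0.24^2·0.76^6 = 0.310786
  k=3: C(8,3)·0.24^3·0.76^5 = 0.196286
  k=4: C(8,4)·0.24^4·0.76^4 = 0.077481
Total = 0.977045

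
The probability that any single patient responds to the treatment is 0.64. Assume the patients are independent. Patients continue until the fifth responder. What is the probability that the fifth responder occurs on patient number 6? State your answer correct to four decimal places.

0.1933

Y = trial on which the fifth success occurs; negative binomial, r=5, p=0.64.
P(Y=6) = C(5,4) · p^5 · (1−p)^1
= 5 · 0.10737 · 0.36 = 0.193274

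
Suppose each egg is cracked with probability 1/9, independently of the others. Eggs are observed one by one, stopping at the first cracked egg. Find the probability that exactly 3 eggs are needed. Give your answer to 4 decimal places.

0.0878

Geometric (trials to first success), p = 0.111111.
P(Y = 3) = (1−p)^2 · p = 0.79012 · 0.111111 = 0.087791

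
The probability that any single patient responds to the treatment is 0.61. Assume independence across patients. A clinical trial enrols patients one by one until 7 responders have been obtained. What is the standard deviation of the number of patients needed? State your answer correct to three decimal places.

2.709

Y = total patients until the seventh success; negative binomial with r=7, p=0.61.
SD(Y) = √[r(1−p)/p²] = √(7.33674) = 2.70864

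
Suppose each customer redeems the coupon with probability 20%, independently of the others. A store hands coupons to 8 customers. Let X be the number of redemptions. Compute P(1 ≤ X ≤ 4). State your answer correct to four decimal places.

0.8218

X ~ Binomial(8, 0.20); P(1 ≤ X ≤ 4) = Σ C(8,k) p^k (1−p)^(8−k) over k:
  k=1: C(8,1)·0.20^1·0.80^7 = 0.335544
  k=2: C(8,2)·0.20^2·0.80^6 = 0.293601
  k=3: C(8,3)·0.20^3·0.80^5 = 0.146801
  k=4: C(8,4)·0.20^4·0.80^4 = 0.045875
Total = 0.821821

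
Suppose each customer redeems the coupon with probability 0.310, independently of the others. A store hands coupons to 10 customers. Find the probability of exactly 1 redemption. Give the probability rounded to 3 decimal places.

X ~ Binomial(n=10, p=0.31).
P(X=1) = C(10,1) · p^1 · (1−p)^9
= 10 · 0.31 · 0.035452 = 0.10990

0.110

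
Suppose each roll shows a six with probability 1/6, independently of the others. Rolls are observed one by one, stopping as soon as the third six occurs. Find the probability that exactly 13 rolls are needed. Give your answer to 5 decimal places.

Y = trial on which the third success occurs; negative binomial, r=3, p=0.166667.
P(Y=13) = C(12,2) · p^3 · (1−p)^10
= 66 · 0.0046296 · 0.16151 = 0.0493489

0.04935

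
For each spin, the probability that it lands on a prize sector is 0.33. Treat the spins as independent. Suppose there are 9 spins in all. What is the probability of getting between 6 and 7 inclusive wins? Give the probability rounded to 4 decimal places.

X ~ Binomial(9, 0.33); P(6 ≤ X ≤ 7) = Σ C(9,k) p^k (1−p)^(9−k) over k:
  k=6: C(9,6)·0.33^6·0.67^3 = 0.032628
  k=7: C(9,7)·0.33^7·0.67^2 = 0.006887
Total = 0.039515

0.0395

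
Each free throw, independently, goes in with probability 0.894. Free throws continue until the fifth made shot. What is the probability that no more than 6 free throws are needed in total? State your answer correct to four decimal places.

0.8737

Finishing within 6 free throws ⇔ at least 5 successes in the first 6. With X ~ Binomial(6, 0.894), P(Y ≤ 6) = 1 − P(X ≤ 4).
  k=0: C(6,0)·0.894^0·0.106^6 = 0.000001
  k=1: C(6,1)·0.894^1·0.106^5 = 0.000072
  k=2: C(6,2)·0.894^2·0.106^4 = 0.001514
  k=3: C(6,3)·0.894^3·0.106^3 = 0.017020
  k=4: C(6,4)·0.894^4·0.106^2 = 0.107660
1 − 0.126266 = 0.873734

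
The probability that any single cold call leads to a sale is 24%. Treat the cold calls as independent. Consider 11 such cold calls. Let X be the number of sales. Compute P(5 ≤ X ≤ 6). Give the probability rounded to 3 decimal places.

0.093

X ~ Binomial(11, 0.24); P(5 ≤ X ≤ 6) = Σ C(11,k) p^k (1−p)^(11−k) over k:
  k=5: C(11,5)·0.24^5·0.76^6 = 0.07089
  k=6: C(11,6)·0.24^6·0.76^5 = 0.02239
Total = 0.09328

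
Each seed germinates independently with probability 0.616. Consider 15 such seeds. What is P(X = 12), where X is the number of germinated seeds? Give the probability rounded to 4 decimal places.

X ~ Binomial(n=15, p=0.616).
P(X=12) = C(15,12) · p^12 · (1−p)^3
= 455 · 0.0029852 · 0.056623 = 0.076908

0.0769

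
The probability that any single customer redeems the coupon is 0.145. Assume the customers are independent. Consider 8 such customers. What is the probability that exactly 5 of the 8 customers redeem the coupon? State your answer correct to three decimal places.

0.002

X ~ Binomial(n=8, p=0.145).
P(X=5) = C(8,5) · p^5 · (1−p)^3
= 56 · 6.4097e-05 · 0.62503 = 0.00224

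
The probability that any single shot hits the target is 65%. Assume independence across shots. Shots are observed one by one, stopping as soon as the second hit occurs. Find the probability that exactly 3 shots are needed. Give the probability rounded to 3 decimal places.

0.296

Y = trial on which the second success occurs; negative binomial, r=2, p=0.65.
P(Y=3) = C(2,1) · p^2 · (1−p)^1
= 2 · 0.4225 · 0.35 = 0.29575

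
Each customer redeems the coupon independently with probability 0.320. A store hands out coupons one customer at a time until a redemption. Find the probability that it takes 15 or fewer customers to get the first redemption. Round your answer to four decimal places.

0.9969

Y = number of customers to the first success; geometric, p = 0.32.
P(Y ≤ 15) = 1 − (1−p)^15 = 1 − 0.003074 = 0.996926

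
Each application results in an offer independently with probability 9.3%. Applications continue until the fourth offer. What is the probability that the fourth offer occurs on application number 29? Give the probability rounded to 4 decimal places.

0.0214

Y = trial on which the fourth success occurs; negative binomial, r=4, p=0.093.
P(Y=29) = C(28,3) · p^4 · (1−p)^25
= 3276 · 7.4805e-05 · 0.087133 = 0.021353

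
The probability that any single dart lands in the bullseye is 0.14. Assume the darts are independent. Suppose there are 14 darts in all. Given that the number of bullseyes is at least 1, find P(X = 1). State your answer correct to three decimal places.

0.314

X ~ Binomial(14, 0.14). Want P(X=1 | X≥1) = P(X=1) / P(X≥1).
P(X=1) = C(14,1)·0.14^1·0.86^13 = 0.27589
P(X≥1) = 1 − 0.12105 = 0.87895
Ratio = 0.27589 / 0.87895 = 0.31389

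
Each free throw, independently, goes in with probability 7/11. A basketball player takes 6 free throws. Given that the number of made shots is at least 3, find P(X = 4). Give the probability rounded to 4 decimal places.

0.3751

X ~ Binomial(6, 0.636364). Want P(X=4 | X≥3) = P(X=4) / P(X≥3).
P(X=4) = C(6,4)·0.636364^4·0.363636^2 = 0.325272
P(X≥3) = 1 − 0.002312 − 0.024277 − 0.106211 = 0.867200
Ratio = 0.325272 / 0.867200 = 0.375084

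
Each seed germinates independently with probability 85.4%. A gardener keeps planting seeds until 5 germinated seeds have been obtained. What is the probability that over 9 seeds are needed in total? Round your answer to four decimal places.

0.0050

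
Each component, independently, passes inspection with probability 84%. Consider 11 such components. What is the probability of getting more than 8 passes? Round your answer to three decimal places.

0.748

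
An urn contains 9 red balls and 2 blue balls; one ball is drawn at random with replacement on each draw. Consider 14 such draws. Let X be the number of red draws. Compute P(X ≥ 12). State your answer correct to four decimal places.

0.5184

X ~ Binomial(14, 0.818182); P(X ≥ 12) = Σ C(14,k) p^k (1−p)^(14−k) over k:
  k=12: C(14,12)·0.818182^12·0.181818^2 = 0.270716
  k=13: C(14,13)·0.818182^13·0.181818^1 = 0.187419
  k=14: C(14,14)·0.818182^14·0.181818^0 = 0.060242
Total = 0.518376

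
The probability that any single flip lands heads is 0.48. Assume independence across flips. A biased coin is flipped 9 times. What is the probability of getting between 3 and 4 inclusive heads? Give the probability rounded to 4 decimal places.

0.4380

X ~ Binomial(9, 0.48); P(3 ≤ X ≤ 4) = Σ C(9,k) p^k (1−p)^(9−k) over k:
  k=3: C(9,3)·0.48^3·0.52^6 = 0.183664
  k=4: C(9,4)·0.48^4·0.52^5 = 0.254303
Total = 0.437967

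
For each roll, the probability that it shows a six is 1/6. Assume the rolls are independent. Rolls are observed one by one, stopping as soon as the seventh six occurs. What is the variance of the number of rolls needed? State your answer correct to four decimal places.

210.0000

Y = total rolls until the seventh success; negative binomial with r=7, p=0.166667.
Var(Y) = r(1−p)/p² = 7·0.833333 / 0.166667² = 210.000000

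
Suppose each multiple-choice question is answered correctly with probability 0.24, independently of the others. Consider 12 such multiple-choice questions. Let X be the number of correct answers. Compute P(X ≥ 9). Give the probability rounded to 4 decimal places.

0.0003

X ~ Binomial(12, 0.24); P(X ≥ 9) = Σ C(12,k) p^k (1−p)^(12−k) over k:
  k=9: C(12,9)·0.24^9·0.76^3 = 0.000255
  k=10: C(12,10)·0.24^10·0.76^2 = 0.000024
  k=11: C(12,11)·0.24^11·0.76^1 = 0.000001
  k=12: C(12,12)·0.24^12·0.76^0 = 0.000000
Total = 0.000281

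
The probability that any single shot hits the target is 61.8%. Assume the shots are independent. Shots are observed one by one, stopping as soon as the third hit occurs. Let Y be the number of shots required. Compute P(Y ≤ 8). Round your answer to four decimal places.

0.9604

Finishing within 8 shots ⇔ at least 3 successes in the first 8. With X ~ Binomial(8, 0.618), P(Y ≤ 8) = 1 − P(X ≤ 2).
  k=0: C(8,0)·0.618^0·0.382^8 = 0.000453
  k=1: C(8,1)·0.618^1·0.382^7 = 0.005868
  k=2: C(8,2)·0.618^2·0.382^6 = 0.033229
1 − 0.039551 = 0.960449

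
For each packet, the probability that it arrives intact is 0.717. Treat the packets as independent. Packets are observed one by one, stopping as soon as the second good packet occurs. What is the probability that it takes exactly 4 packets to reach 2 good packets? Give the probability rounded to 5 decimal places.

0.12352

Y = trial on which the second success occurs; negative binomial, r=2, p=0.717.
P(Y=4) = C(3,1) · p^2 · (1−p)^2
= 3 · 0.51409 · 0.080089 = 0.1235186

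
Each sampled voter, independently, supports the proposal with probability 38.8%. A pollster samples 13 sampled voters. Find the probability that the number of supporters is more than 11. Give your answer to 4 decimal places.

0.0001

X ~ Binomial(13, 0.388); P(X ≥ 12) = Σ C(13,k) p^k (1−p)^(13−k) over k:
  k=12: C(13,12)·0.388^12·0.612^1 = 0.000093
  k=13: C(13,13)·0.388^13·0.612^0 = 0.000005
Total = 0.000097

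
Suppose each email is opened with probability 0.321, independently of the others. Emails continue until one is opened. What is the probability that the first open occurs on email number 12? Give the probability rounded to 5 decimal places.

Geometric (trials to first success), p = 0.321.
P(Y = 12) = (1−p)^11 · p = 0.014144 · 0.321 = 0.0045402

0.00454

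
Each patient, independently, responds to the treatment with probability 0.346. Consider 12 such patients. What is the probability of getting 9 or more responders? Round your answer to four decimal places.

X ~ Binomial(12, 0.346); P(X ≥ 9) = Σ C(12,k) p^k (1−p)^(12−k) over k:
  k=9: C(12,9)·0.346^9·0.654^3 = 0.004374
  k=10: C(12,10)·0.346^10·0.654^2 = 0.000694
  k=11: C(12,11)·0.346^11·0.654^1 = 0.000067
  k=12: C(12,12)·0.346^12·0.654^0 = 0.000003
Total = 0.005137

0.0051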